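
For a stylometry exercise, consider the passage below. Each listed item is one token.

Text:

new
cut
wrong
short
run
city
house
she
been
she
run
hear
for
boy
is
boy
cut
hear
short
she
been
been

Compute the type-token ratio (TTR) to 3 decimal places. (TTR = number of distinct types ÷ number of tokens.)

0.591

N = 22 tokens, V = 13 types.
TTR = V / N = 13 / 22 = 0.591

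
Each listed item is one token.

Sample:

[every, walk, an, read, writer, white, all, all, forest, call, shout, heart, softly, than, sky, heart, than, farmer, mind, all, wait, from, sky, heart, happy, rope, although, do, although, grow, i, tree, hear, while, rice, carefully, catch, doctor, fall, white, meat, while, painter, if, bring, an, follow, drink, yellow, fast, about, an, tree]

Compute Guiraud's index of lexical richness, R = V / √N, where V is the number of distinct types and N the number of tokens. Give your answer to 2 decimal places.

N = 53, V = 41.
√N = 7.280110
R = 41 / 7.280110 = 5.63

5.63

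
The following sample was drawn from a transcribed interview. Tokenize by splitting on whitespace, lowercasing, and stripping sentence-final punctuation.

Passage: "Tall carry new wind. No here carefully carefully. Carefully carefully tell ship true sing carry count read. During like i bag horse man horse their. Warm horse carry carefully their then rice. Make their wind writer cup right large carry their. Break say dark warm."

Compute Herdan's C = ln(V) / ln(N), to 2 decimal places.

N = 45, V = 31.
ln(V) = 3.433987, ln(N) = 3.806662
C = 3.433987 / 3.806662 = 0.90

0.90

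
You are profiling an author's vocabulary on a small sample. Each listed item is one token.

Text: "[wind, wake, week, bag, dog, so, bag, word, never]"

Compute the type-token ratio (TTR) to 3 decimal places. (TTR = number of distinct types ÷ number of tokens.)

0.889

N = 9 tokens, V = 8 types.
TTR = V / N = 8 / 9 = 0.889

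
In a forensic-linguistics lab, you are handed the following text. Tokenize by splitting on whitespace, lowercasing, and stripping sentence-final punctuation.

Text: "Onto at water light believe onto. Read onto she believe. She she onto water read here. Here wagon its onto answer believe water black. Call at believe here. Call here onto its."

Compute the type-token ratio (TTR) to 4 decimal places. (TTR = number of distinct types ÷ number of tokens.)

N = 32 tokens, V = 13 types.
TTR = V / N = 13 / 32 = 0.4063

0.4063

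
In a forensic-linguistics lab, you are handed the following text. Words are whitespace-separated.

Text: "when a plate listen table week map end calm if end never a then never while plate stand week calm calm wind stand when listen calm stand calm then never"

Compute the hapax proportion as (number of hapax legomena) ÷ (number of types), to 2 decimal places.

Frequencies: calm:5, never:3, stand:3, when:2, a:2, plate:2, listen:2, week:2, end:2, then:2, table:1, map:1, if:1, while:1, wind:1
Hapax count = 5; type count = 15.
Ratio = 5 / 15 = 0.33

0.33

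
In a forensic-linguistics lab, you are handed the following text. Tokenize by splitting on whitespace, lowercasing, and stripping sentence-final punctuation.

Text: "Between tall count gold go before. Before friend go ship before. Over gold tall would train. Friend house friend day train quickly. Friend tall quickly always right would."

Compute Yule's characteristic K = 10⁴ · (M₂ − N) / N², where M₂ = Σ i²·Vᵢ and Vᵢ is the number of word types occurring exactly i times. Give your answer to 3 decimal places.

433.673

Frequencies: friend:4, tall:3, before:3, gold:2, go:2, would:2, train:2, quickly:2, between:1, count:1, ship:1, over:1, house:1, day:1, always:1, right:1
N = 28. Frequency spectrum: V_1=8, V_2=5, V_3=2, V_4=1
M₂ = 1²·8 + 2²·5 + 3²·2 + 4²·1 = 62
K = 10000 × (62 − 28) / 28² = 433.673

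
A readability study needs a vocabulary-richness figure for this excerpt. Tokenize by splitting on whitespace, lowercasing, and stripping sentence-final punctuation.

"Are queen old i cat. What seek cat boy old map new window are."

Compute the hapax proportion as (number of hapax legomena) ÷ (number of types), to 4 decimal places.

Frequencies: are:2, old:2, cat:2, queen:1, i:1, what:1, seek:1, boy:1, map:1, new:1, window:1
Hapax count = 8; type count = 11.
Ratio = 8 / 11 = 0.7273

0.7273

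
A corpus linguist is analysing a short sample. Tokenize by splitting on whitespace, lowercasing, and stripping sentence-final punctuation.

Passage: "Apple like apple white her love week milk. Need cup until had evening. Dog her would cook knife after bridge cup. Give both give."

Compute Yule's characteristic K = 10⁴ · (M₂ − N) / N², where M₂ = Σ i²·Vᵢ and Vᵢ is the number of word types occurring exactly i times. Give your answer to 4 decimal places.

Frequencies: apple:2, her:2, cup:2, give:2, like:1, white:1, love:1, week:1, milk:1, need:1, until:1, had:1, evening:1, dog:1, would:1, cook:1, knife:1, after:1, bridge:1, both:1
N = 24. Frequency spectrum: V_1=16, V_2=4
M₂ = 1²·16 + 2²·4 = 32
K = 10000 × (32 − 24) / 24² = 138.8889

138.8889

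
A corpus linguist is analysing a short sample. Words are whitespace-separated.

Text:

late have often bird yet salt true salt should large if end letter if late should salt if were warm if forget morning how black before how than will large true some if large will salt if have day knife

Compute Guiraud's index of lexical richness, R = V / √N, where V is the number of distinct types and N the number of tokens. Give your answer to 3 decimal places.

3.795

N = 40, V = 24.
√N = 6.324555
R = 24 / 6.324555 = 3.795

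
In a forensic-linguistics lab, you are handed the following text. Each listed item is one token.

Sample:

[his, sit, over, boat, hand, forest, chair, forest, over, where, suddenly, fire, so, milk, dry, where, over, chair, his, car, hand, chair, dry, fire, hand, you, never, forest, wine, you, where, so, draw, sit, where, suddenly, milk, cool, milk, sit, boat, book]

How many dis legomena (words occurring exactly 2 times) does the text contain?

Frequencies: where:4, sit:3, over:3, hand:3, forest:3, chair:3, milk:3, his:2, boat:2, suddenly:2, fire:2, so:2, dry:2, you:2, car:1, never:1, wine:1, draw:1, cool:1, book:1
Words with frequency 2: boat, dry, fire, his, so, suddenly, you

7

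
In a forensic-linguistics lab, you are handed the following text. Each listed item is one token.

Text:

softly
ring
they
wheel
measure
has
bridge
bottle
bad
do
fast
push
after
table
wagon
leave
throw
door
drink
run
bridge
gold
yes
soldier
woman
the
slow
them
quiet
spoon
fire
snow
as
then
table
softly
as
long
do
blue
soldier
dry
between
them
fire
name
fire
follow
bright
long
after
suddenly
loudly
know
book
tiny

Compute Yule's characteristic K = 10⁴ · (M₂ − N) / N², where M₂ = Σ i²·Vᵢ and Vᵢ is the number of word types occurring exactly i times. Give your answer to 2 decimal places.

76.53

Frequencies: fire:3, softly:2, bridge:2, do:2, after:2, table:2, soldier:2, them:2, as:2, long:2, ring:1, they:1, wheel:1, measure:1, has:1, bottle:1, bad:1, fast:1, push:1, wagon:1, … (25 more, each freq 1)
N = 56. Frequency spectrum: V_1=35, V_2=9, V_3=1
M₂ = 1²·35 + 2²·9 + 3²·1 = 80
K = 10000 × (80 − 56) / 56² = 76.53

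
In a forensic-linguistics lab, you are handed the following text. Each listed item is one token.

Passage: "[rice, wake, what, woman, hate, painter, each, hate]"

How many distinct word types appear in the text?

7

Distinct types: {each, hate, painter, rice, wake, what, woman}
V = 7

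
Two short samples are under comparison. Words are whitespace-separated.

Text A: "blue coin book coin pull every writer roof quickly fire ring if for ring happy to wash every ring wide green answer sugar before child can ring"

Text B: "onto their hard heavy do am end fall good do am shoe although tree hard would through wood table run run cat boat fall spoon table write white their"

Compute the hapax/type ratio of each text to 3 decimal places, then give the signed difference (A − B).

0.182

A: hapax=19, V=22, ratio=0.864
B: hapax=15, V=22, ratio=0.682
Difference = 0.864 − 0.682 = 0.182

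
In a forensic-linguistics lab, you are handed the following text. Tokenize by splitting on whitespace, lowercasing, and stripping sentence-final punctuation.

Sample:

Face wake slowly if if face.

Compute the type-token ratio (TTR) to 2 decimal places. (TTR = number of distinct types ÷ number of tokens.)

N = 6 tokens, V = 4 types.
TTR = V / N = 4 / 6 = 0.67

0.67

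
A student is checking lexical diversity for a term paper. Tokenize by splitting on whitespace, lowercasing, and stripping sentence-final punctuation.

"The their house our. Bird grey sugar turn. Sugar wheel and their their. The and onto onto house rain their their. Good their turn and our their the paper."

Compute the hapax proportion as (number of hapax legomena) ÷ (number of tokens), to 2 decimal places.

Frequencies: their:7, the:3, and:3, house:2, our:2, sugar:2, turn:2, onto:2, bird:1, grey:1, wheel:1, rain:1, good:1, paper:1
Hapax count = 6; token count = 29.
Ratio = 6 / 29 = 0.21

0.21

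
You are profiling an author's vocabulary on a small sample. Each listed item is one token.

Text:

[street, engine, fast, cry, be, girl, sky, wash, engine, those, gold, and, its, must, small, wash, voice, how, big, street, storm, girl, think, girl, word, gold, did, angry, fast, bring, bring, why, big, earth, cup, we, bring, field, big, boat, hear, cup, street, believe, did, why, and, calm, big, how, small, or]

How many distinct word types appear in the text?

33

Distinct types: {and, angry, be, believe, big, boat, bring, calm, cry, cup, did, earth, engine, fast, field, girl, gold, hear, how, its, must, or, sky, small, storm, street, think, those, voice, wash, we, why, word}
V = 33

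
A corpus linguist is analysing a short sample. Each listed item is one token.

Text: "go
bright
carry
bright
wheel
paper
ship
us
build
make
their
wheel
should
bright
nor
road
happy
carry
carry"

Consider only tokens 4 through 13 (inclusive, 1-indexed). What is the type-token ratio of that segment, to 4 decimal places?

Segment tokens 4–13: bright, wheel, paper, ship, us, build, make, their, wheel, should
Segment N = 10, segment V = 9.
TTR = 9 / 10 = 0.9000

0.9000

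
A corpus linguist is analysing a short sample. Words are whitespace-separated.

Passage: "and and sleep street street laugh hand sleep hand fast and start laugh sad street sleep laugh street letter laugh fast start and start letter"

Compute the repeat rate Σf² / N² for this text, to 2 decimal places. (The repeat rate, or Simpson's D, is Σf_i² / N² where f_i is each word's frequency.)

Frequencies: and:4, street:4, laugh:4, sleep:3, start:3, hand:2, fast:2, letter:2, sad:1
Σf² = 79; N² = 625
Repeat rate = 79 / 625 = 0.13

0.13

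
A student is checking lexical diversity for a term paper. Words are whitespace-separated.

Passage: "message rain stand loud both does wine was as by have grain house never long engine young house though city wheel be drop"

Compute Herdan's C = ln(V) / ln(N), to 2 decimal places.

0.99

N = 23, V = 22.
ln(V) = 3.091042, ln(N) = 3.135494
C = 3.091042 / 3.135494 = 0.99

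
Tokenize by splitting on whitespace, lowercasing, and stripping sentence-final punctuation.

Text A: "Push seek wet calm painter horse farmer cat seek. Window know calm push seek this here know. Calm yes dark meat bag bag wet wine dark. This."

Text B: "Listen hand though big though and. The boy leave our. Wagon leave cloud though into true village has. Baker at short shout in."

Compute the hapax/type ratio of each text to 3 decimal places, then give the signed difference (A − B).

A: hapax=9, V=17, ratio=0.529
B: hapax=18, V=20, ratio=0.900
Difference = 0.529 − 0.900 = -0.371

-0.371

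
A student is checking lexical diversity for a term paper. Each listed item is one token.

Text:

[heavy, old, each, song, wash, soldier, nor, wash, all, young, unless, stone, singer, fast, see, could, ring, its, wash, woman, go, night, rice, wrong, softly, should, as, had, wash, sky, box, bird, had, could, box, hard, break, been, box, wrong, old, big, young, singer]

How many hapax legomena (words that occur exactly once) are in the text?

Frequencies: wash:4, box:3, old:2, young:2, singer:2, could:2, wrong:2, had:2, heavy:1, each:1, song:1, soldier:1, nor:1, all:1, unless:1, stone:1, fast:1, see:1, ring:1, its:1, … (13 more, each freq 1)
Hapax (freq=1): all, as, been, big, bird, break, each, fast, go, hard, heavy, its, night, nor, rice, ring, see, should, sky, softly, soldier, song, stone, unless, woman

25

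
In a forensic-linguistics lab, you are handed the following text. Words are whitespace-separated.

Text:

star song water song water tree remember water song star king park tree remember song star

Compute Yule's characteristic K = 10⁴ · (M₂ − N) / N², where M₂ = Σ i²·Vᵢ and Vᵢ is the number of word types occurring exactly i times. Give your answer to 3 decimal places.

Frequencies: song:4, star:3, water:3, tree:2, remember:2, king:1, park:1
N = 16. Frequency spectrum: V_1=2, V_2=2, V_3=2, V_4=1
M₂ = 1²·2 + 2²·2 + 3²·2 + 4²·1 = 44
K = 10000 × (44 − 16) / 16² = 1093.750

1093.750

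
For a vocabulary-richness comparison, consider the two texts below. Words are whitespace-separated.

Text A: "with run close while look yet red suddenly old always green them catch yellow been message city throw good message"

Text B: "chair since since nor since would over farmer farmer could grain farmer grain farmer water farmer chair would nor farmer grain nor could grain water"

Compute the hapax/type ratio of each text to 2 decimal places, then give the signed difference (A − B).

A: hapax=18, V=19, ratio=0.95
B: hapax=1, V=9, ratio=0.11
Difference = 0.95 − 0.11 = 0.84

0.84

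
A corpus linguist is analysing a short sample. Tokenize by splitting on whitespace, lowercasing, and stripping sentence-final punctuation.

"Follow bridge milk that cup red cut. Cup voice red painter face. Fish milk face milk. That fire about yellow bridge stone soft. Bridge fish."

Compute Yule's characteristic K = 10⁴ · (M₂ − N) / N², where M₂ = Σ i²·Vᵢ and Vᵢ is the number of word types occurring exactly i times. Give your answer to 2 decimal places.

352.00

Frequencies: bridge:3, milk:3, that:2, cup:2, red:2, face:2, fish:2, follow:1, cut:1, voice:1, painter:1, fire:1, about:1, yellow:1, stone:1, soft:1
N = 25. Frequency spectrum: V_1=9, V_2=5, V_3=2
M₂ = 1²·9 + 2²·5 + 3²·2 = 47
K = 10000 × (47 − 25) / 25² = 352.00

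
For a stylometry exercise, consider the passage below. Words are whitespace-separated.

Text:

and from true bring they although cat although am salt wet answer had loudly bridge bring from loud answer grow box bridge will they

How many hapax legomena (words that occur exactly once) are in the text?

Frequencies: from:2, bring:2, they:2, although:2, answer:2, bridge:2, and:1, true:1, cat:1, am:1, salt:1, wet:1, had:1, loudly:1, loud:1, grow:1, box:1, will:1
Hapax (freq=1): am, and, box, cat, grow, had, loud, loudly, salt, true, wet, will

12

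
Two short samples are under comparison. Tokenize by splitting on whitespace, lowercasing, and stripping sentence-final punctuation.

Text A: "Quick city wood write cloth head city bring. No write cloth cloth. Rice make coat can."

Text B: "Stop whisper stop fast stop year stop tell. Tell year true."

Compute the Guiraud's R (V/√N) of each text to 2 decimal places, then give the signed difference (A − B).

A: V=12, N=16, R=3.00
B: V=6, N=11, R=1.81
Difference = 3.00 − 1.81 = 1.19

1.19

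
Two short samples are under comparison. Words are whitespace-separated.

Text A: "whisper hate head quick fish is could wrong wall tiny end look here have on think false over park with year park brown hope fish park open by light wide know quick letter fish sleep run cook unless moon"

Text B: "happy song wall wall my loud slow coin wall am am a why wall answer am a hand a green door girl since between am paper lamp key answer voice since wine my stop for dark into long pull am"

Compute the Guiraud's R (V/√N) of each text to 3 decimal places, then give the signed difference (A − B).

A: V=34, N=39, R=5.444
B: V=28, N=40, R=4.427
Difference = 5.444 − 4.427 = 1.017

1.017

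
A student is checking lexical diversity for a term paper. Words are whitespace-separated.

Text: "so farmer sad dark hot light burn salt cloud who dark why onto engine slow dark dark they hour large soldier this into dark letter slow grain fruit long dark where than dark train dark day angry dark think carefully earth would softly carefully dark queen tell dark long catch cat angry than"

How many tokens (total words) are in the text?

53

Tokens: so, farmer, sad, dark, hot, light, burn, salt, cloud, who, dark, why, onto, engine, slow, dark, dark, they, hour, large, soldier, this, into, dark, letter, slow, grain, fruit, long, dark, where, than, dark, train, dark, day, angry, dark, think, carefully, earth, would, softly, carefully, dark, queen, tell, dark, long, catch, cat, angry, than
N = 53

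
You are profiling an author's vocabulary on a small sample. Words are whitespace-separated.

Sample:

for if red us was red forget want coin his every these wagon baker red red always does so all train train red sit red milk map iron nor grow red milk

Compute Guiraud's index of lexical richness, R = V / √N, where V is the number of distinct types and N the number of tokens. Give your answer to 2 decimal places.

4.24

N = 32, V = 24.
√N = 5.656854
R = 24 / 5.656854 = 4.24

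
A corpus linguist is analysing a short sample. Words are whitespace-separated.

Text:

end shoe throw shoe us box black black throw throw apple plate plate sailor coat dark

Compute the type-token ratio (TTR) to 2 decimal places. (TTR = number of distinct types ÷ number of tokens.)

0.69

N = 16 tokens, V = 11 types.
TTR = V / N = 11 / 16 = 0.69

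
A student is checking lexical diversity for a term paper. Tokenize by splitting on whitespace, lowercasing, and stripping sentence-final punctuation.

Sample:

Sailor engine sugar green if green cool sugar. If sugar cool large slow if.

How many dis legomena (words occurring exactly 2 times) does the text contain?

Frequencies: sugar:3, if:3, green:2, cool:2, sailor:1, engine:1, large:1, slow:1
Words with frequency 2: cool, green

2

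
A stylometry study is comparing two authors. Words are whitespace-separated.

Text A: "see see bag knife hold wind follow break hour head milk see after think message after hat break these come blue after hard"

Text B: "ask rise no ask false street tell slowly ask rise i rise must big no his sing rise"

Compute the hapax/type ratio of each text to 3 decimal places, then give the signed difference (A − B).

0.083

A: hapax=15, V=18, ratio=0.833
B: hapax=9, V=12, ratio=0.750
Difference = 0.833 − 0.750 = 0.083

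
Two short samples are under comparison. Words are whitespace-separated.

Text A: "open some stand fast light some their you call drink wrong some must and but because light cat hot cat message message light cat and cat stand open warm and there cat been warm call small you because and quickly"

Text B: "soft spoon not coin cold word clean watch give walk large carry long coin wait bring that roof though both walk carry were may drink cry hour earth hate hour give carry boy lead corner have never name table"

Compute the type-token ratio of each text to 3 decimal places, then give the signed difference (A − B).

TTR(A) = 22/40 = 0.550
TTR(B) = 33/39 = 0.846
Difference = 0.550 − 0.846 = -0.296

-0.296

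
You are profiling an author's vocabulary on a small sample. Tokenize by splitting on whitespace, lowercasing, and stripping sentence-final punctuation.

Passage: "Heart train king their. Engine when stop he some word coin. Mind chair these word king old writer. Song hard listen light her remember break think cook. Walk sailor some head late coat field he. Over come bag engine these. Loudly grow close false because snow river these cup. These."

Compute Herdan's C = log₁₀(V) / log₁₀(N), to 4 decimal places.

0.9554

N = 50, V = 42.
log₁₀(V) = 1.623249, log₁₀(N) = 1.698970
C = 1.623249 / 1.698970 = 0.9554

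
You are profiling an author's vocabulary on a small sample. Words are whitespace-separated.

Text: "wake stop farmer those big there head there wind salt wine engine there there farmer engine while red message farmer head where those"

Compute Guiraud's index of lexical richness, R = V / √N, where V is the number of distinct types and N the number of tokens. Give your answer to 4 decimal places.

N = 23, V = 15.
√N = 4.795832
R = 15 / 4.795832 = 3.1277

3.1277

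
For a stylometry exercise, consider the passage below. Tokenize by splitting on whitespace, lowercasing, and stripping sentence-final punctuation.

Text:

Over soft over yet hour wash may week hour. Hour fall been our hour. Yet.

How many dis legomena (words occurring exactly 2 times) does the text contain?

2

Frequencies: hour:4, over:2, yet:2, soft:1, wash:1, may:1, week:1, fall:1, been:1, our:1
Words with frequency 2: over, yet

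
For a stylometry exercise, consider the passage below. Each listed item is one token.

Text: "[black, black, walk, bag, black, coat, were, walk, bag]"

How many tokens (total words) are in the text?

9

Tokens: black, black, walk, bag, black, coat, were, walk, bag
N = 9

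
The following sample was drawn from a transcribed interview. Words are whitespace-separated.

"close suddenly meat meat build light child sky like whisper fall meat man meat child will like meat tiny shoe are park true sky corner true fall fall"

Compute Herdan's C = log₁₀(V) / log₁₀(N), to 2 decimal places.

N = 28, V = 18.
log₁₀(V) = 1.255273, log₁₀(N) = 1.447158
C = 1.255273 / 1.447158 = 0.87

0.87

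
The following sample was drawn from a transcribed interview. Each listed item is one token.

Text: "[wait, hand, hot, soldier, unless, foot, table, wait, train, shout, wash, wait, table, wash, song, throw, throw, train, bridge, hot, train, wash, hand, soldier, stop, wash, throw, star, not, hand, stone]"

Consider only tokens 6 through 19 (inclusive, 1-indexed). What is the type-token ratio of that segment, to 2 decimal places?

0.64

Segment tokens 6–19: foot, table, wait, train, shout, wash, wait, table, wash, song, throw, throw, train, bridge
Segment N = 14, segment V = 9.
TTR = 9 / 14 = 0.64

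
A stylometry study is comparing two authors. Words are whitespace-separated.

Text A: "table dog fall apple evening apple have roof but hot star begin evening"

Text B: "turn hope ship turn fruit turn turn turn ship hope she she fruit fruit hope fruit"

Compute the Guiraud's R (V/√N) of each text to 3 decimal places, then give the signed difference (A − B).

1.801

A: V=11, N=13, R=3.051
B: V=5, N=16, R=1.250
Difference = 3.051 − 1.250 = 1.801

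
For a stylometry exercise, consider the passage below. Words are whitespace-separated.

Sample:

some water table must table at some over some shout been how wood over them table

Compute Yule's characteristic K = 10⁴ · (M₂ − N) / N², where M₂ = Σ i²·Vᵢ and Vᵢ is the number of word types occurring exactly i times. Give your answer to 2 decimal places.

Frequencies: some:3, table:3, over:2, water:1, must:1, at:1, shout:1, been:1, how:1, wood:1, them:1
N = 16. Frequency spectrum: V_1=8, V_2=1, V_3=2
M₂ = 1²·8 + 2²·1 + 3²·2 = 30
K = 10000 × (30 − 16) / 16² = 546.88

546.88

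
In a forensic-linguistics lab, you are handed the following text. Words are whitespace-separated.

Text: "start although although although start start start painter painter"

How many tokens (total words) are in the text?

Tokens: start, although, although, although, start, start, start, painter, painter
N = 9

9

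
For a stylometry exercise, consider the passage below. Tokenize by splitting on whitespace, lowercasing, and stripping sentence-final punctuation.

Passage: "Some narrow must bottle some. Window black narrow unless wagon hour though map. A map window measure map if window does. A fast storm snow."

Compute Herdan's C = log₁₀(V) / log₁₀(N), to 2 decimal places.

N = 25, V = 18.
log₁₀(V) = 1.255273, log₁₀(N) = 1.397940
C = 1.255273 / 1.397940 = 0.90

0.90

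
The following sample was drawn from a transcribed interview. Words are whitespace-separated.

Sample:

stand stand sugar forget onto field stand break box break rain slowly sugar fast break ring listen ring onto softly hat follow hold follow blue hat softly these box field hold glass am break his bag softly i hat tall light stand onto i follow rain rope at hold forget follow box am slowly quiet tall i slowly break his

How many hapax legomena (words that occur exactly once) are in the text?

Frequencies: break:5, stand:4, follow:4, onto:3, box:3, slowly:3, softly:3, hat:3, hold:3, i:3, sugar:2, forget:2, field:2, rain:2, ring:2, am:2, his:2, tall:2, fast:1, listen:1, … (8 more, each freq 1)
Hapax (freq=1): at, bag, blue, fast, glass, light, listen, quiet, rope, these

10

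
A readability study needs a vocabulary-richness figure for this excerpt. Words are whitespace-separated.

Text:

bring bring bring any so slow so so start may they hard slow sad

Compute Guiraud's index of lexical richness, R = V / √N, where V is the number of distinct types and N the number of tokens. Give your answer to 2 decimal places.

N = 14, V = 9.
√N = 3.741657
R = 9 / 3.741657 = 2.41

2.41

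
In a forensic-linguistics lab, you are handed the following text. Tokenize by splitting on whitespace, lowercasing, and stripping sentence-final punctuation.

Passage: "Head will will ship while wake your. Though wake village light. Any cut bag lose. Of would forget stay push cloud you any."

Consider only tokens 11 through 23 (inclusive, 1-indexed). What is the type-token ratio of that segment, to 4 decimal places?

Segment tokens 11–23: light, any, cut, bag, lose, of, would, forget, stay, push, cloud, you, any
Segment N = 13, segment V = 12.
TTR = 12 / 13 = 0.9231

0.9231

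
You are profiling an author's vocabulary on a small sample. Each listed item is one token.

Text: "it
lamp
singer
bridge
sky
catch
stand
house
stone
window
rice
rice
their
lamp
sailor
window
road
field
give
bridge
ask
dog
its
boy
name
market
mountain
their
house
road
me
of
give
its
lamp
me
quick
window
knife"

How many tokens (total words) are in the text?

39

Tokens: it, lamp, singer, bridge, sky, catch, stand, house, stone, window, rice, rice, their, lamp, sailor, window, road, field, give, bridge, ask, dog, its, boy, name, market, mountain, their, house, road, me, of, give, its, lamp, me, quick, window, knife
N = 39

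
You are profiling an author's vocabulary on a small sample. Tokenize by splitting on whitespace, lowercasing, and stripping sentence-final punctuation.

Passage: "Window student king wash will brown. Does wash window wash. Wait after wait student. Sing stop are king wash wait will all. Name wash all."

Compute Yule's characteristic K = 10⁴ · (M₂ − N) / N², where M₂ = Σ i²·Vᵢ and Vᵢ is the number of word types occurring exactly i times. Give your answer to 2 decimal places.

Frequencies: wash:5, wait:3, window:2, student:2, king:2, will:2, all:2, brown:1, does:1, after:1, sing:1, stop:1, are:1, name:1
N = 25. Frequency spectrum: V_1=7, V_2=5, V_3=1, V_5=1
M₂ = 1²·7 + 2²·5 + 3²·1 + 5²·1 = 61
K = 10000 × (61 − 25) / 25² = 576.00

576.00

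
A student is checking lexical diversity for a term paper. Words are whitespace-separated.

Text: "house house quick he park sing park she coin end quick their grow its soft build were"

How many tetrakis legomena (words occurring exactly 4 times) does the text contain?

Frequencies: house:2, quick:2, park:2, he:1, sing:1, she:1, coin:1, end:1, their:1, grow:1, its:1, soft:1, build:1, were:1
Words with frequency 4: (none)

0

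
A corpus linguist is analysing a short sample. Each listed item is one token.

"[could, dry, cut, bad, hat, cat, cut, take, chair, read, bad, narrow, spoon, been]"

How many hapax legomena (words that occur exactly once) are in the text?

10

Frequencies: cut:2, bad:2, could:1, dry:1, hat:1, cat:1, take:1, chair:1, read:1, narrow:1, spoon:1, been:1
Hapax (freq=1): been, cat, chair, could, dry, hat, narrow, read, spoon, take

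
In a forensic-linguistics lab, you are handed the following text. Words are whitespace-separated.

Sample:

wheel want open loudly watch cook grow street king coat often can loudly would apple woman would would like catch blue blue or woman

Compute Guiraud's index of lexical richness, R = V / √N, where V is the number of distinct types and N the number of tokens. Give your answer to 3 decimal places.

3.878

N = 24, V = 19.
√N = 4.898979
R = 19 / 4.898979 = 3.878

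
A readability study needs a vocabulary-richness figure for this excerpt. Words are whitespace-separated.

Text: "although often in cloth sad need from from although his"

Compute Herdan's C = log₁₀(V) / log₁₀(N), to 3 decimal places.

N = 10, V = 8.
log₁₀(V) = 0.903090, log₁₀(N) = 1.000000
C = 0.903090 / 1.000000 = 0.903

0.903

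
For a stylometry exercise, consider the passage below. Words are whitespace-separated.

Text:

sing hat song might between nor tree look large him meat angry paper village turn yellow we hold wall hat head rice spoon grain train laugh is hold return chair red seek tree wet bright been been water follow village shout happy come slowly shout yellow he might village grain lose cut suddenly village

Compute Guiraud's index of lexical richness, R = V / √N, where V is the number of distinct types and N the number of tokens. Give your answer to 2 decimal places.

5.85

N = 54, V = 43.
√N = 7.348469
R = 43 / 7.348469 = 5.85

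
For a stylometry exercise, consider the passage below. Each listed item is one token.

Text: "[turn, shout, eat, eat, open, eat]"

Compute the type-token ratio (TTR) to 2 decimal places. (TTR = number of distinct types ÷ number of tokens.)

N = 6 tokens, V = 4 types.
TTR = V / N = 4 / 6 = 0.67

0.67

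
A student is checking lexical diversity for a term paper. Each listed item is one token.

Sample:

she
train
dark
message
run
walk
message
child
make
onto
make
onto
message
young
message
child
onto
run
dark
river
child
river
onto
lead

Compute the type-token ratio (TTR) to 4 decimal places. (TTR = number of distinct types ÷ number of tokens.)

0.5000

N = 24 tokens, V = 12 types.
TTR = V / N = 12 / 24 = 0.5000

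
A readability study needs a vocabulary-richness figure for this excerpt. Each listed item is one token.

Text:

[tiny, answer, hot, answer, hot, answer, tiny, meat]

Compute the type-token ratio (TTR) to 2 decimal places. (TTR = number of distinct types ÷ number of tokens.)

0.50

N = 8 tokens, V = 4 types.
TTR = V / N = 4 / 8 = 0.50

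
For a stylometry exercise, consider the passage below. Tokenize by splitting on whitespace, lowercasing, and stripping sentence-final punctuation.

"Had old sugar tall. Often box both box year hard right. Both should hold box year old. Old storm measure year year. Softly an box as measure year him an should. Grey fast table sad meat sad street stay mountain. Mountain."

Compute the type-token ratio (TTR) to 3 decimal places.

0.634

N = 41 tokens, V = 26 types.
TTR = V / N = 26 / 41 = 0.634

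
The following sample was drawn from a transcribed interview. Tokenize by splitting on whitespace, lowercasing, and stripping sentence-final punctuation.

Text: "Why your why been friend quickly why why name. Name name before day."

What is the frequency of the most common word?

Frequencies: why:4, name:3, your:1, been:1, friend:1, quickly:1, before:1, day:1
Most common: 'why' with frequency 4.

4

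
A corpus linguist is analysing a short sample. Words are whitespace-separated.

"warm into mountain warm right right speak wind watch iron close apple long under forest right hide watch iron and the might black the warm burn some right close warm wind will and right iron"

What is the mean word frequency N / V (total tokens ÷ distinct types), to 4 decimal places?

N = 35 tokens, V = 21 types.
Mean frequency = N / V = 35 / 21 = 1.6667

1.6667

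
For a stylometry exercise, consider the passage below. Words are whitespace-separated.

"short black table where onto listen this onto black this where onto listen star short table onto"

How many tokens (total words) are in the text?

17

Tokens: short, black, table, where, onto, listen, this, onto, black, this, where, onto, listen, star, short, table, onto
N = 17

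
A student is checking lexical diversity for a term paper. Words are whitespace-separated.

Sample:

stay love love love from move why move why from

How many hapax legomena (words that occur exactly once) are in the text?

1

Frequencies: love:3, from:2, move:2, why:2, stay:1
Hapax (freq=1): stay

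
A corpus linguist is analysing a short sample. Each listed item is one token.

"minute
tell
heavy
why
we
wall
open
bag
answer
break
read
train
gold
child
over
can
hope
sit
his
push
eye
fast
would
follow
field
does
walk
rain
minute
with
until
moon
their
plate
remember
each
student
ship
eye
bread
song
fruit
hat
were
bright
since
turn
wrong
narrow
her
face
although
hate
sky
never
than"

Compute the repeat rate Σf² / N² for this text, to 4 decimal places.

Frequencies: minute:2, eye:2, tell:1, heavy:1, why:1, we:1, wall:1, open:1, bag:1, answer:1, break:1, read:1, train:1, gold:1, child:1, over:1, can:1, hope:1, sit:1, his:1, … (34 more, each freq 1)
Σf² = 60; N² = 3136
Repeat rate = 60 / 3136 = 0.0191

0.0191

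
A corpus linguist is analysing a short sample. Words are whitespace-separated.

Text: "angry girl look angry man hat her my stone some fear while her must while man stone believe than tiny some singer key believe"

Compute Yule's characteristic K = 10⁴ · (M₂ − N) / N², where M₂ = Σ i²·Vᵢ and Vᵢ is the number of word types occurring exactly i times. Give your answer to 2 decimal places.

243.06

Frequencies: angry:2, man:2, her:2, stone:2, some:2, while:2, believe:2, girl:1, look:1, hat:1, my:1, fear:1, must:1, than:1, tiny:1, singer:1, key:1
N = 24. Frequency spectrum: V_1=10, V_2=7
M₂ = 1²·10 + 2²·7 = 38
K = 10000 × (38 − 24) / 24² = 243.06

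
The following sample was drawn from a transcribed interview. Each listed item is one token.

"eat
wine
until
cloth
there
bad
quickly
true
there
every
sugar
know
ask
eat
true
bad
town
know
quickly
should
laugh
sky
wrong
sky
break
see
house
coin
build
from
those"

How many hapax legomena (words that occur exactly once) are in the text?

17

Frequencies: eat:2, there:2, bad:2, quickly:2, true:2, know:2, sky:2, wine:1, until:1, cloth:1, every:1, sugar:1, ask:1, town:1, should:1, laugh:1, wrong:1, break:1, see:1, house:1, … (4 more, each freq 1)
Hapax (freq=1): ask, break, build, cloth, coin, every, from, house, laugh, see, should, sugar, those, town, until, wine, wrong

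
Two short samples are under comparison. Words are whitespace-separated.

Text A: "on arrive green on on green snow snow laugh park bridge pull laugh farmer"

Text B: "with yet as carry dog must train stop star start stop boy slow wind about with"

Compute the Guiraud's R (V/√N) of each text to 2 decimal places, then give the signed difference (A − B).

-1.09

A: V=9, N=14, R=2.41
B: V=14, N=16, R=3.50
Difference = 2.41 − 3.50 = -1.09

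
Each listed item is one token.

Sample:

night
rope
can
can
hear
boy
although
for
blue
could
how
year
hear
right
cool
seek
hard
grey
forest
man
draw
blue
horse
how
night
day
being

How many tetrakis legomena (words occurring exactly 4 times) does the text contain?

0

Frequencies: night:2, can:2, hear:2, blue:2, how:2, rope:1, boy:1, although:1, for:1, could:1, year:1, right:1, cool:1, seek:1, hard:1, grey:1, forest:1, man:1, draw:1, horse:1, … (2 more, each freq 1)
Words with frequency 4: (none)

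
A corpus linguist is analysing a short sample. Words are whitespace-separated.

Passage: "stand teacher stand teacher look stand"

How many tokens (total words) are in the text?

6

Tokens: stand, teacher, stand, teacher, look, stand
N = 6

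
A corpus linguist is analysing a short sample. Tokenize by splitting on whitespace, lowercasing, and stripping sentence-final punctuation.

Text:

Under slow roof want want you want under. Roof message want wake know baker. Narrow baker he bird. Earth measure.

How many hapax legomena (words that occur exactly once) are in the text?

10

Frequencies: want:4, under:2, roof:2, baker:2, slow:1, you:1, message:1, wake:1, know:1, narrow:1, he:1, bird:1, earth:1, measure:1
Hapax (freq=1): bird, earth, he, know, measure, message, narrow, slow, wake, you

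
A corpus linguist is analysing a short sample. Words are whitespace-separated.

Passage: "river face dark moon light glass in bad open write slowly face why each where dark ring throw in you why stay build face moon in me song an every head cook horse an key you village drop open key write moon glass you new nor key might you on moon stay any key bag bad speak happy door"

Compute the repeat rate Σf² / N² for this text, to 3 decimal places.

0.035

Frequencies: moon:4, you:4, key:4, face:3, in:3, dark:2, glass:2, bad:2, open:2, write:2, why:2, stay:2, an:2, river:1, light:1, slowly:1, each:1, where:1, ring:1, throw:1, … (18 more, each freq 1)
Σf² = 123; N² = 3481
Repeat rate = 123 / 3481 = 0.035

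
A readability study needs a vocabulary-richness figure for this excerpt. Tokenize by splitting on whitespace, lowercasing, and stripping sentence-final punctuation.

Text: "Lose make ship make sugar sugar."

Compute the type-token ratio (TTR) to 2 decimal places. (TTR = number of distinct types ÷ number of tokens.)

0.67

N = 6 tokens, V = 4 types.
TTR = V / N = 4 / 6 = 0.67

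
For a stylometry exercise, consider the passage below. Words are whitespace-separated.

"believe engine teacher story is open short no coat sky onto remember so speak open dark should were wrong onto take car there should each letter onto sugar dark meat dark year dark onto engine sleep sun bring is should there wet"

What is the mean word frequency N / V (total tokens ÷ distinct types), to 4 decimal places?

1.4000

N = 42 tokens, V = 30 types.
Mean frequency = N / V = 42 / 30 = 1.4000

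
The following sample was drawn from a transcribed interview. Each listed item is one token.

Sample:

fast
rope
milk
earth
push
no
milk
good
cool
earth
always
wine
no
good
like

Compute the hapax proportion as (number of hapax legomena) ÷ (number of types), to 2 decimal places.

Frequencies: milk:2, earth:2, no:2, good:2, fast:1, rope:1, push:1, cool:1, always:1, wine:1, like:1
Hapax count = 7; type count = 11.
Ratio = 7 / 11 = 0.64

0.64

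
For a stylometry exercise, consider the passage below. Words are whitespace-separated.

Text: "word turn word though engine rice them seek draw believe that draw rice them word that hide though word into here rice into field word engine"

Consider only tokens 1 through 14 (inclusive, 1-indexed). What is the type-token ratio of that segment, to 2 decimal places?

0.71

Segment tokens 1–14: word, turn, word, though, engine, rice, them, seek, draw, believe, that, draw, rice, them
Segment N = 14, segment V = 10.
TTR = 10 / 14 = 0.71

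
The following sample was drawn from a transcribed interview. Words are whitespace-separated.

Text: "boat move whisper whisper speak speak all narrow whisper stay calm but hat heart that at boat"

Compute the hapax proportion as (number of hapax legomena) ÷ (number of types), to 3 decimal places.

Frequencies: whisper:3, boat:2, speak:2, move:1, all:1, narrow:1, stay:1, calm:1, but:1, hat:1, heart:1, that:1, at:1
Hapax count = 10; type count = 13.
Ratio = 10 / 13 = 0.769

0.769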